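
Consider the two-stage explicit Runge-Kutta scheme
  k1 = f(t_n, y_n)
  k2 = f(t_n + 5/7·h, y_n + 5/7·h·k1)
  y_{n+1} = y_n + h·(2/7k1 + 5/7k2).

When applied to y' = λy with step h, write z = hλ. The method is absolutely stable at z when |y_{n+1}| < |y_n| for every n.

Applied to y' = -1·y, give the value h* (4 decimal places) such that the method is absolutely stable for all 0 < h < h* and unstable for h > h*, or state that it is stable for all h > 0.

On y'=λy, z=hλ:
  k1=λy_n ⇒ h·k1=z·y_n;  k2=λ(1+5/7z)y_n ⇒ h·k2=z(1+5/7z)y_n
  y_{n+1}/y_n = 1 + 2/7z + 5/7z(1+5/7z) = 1 + z + 25/49z²
  so R(z) = 1 + z + 25/49z².

Solve |R(x)|<1 on ℝ⁻.
x=-1.32: |R|=0.5690
R=1: x+25/49x²=0 ⇒ x=−49/25=-1.9600; min R=1−1/(4·25/49)=0.5100>−1
Confirm numerically:
  x=-1.768: |R|=0.82681 <1
  x=-1.340: |R|=0.57612 <1
  x=-1.289: |R|=0.55871 <1
  x=-1.285: |R|=0.55746 <1
  x=-2.299: |R|=1.39763 >1
  x=-2.166: |R|=1.22765 >1
  x=-2.103: |R|=1.15343 >1
Stable set (-1.9600, 0).

(-1.9600,0); λ=-1 ⇒ h* = (49/25)/1 = 1.9600.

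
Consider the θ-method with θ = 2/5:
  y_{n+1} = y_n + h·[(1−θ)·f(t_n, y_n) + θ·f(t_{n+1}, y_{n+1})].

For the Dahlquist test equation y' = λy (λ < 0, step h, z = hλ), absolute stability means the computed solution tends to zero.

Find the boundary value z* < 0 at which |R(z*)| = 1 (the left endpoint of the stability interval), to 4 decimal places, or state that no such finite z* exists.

z* = -10.0000.

Test eqn y'=λy, z=hλ:
  y_{n+1} = y_n + z·[3/5·y_n + 2/5·y_{n+1}] ⇒ (1 − 2/5z)y_{n+1} = (1 + 3/5z)y_n
  so R(z) = (1 + 3/5z)/(1 − 2/5z).

Find x<0 with |R(x)|<1.
x=-0.48: |R|=0.5973
R=−1: 1+3/5x = −1+2/5x ⇒ -1/5x=2 ⇒ x=2/(-1/5)=-10.0000
Confirm numerically:
  x=-9.363: |R|=0.97315 <1
  x=-8.229: |R|=0.91747 <1
  x=-7.352: |R|=0.86561 <1
  x=-5.262: |R|=0.69480 <1
  x=-10.504: |R|=1.01938 >1
  x=-10.057: |R|=1.00227 >1
So |R|<1 on (-10.0000, 0).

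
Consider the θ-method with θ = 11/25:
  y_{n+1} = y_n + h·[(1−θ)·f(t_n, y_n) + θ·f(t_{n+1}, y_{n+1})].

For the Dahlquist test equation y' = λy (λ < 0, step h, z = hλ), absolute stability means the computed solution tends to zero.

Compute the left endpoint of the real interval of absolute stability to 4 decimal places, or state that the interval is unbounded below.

left endpoint -16.6667.

On y'=λy, z=hλ:
  y_{n+1} = y_n + z·[14/25·y_n + 11/25·y_{n+1}] ⇒ (1 − 11/25z)y_{n+1} = (1 + 14/25z)y_n
  R(z) = (1 + 14/25z)/(1 − 11/25z).

Boundary: |R(x)|=1, x<0.
x=-0.36: |R|=0.6892
R=−1: 1+14/25x = −1+11/25x ⇒ -3/25x=2 ⇒ x=2/(-3/25)=-16.6667
Confirm numerically:
  x=-15.175: |R|=0.97668 <1
  x=-13.399: |R|=0.94313 <1
  x=-9.997: |R|=0.85175 <1
  x=-7.094: |R|=0.72128 <1
  x=-16.967: |R|=1.00426 >1
  x=-16.787: |R|=1.00172 >1
So |R|<1 on (-16.6667, 0).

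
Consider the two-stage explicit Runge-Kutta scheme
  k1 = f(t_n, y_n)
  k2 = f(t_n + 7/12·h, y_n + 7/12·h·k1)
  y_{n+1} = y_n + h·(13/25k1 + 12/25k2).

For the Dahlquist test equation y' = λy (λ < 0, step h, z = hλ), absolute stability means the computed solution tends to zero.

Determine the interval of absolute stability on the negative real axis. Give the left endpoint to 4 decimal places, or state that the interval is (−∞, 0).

z∈(-3.5714,0).

Set f=λy, z=hλ:
  k1=λy_n ⇒ h·k1=z·y_n;  k2=λ(1+7/12z)y_n ⇒ h·k2=z(1+7/12z)y_n
  y_{n+1}/y_n = 1 + 13/25z + 12/25z(1+7/12z) = 1 + z + 7/25z²
  Hence R(z) = 1 + z + 7/25z².

Need |R(x)|<1, x<0.
x=-1.72: |R|=0.1084
R=1: x+7/25x²=0 ⇒ x=−25/7=-3.5714; min R=1−1/(4·7/25)=0.1071>−1
Confirm numerically:
  x=-3.204: |R|=0.67037 <1
  x=-2.772: |R|=0.37952 <1
  x=-1.793: |R|=0.10716 <1
  x=-4.047: |R|=1.53890 >1
  x=-3.757: |R|=1.19521 >1
Stable set (-3.5714, 0).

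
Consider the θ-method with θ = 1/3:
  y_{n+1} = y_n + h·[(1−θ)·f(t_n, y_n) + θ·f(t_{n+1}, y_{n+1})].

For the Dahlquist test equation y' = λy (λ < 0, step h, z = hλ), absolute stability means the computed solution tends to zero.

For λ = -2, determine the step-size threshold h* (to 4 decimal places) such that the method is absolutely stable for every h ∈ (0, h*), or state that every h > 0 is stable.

Test eqn y'=λy, z=hλ:
  y_{n+1} = y_n + z·[2/3·y_n + 1/3·y_{n+1}] ⇒ (1 − 1/3z)y_{n+1} = (1 + 2/3z)y_n
  Hence R(z) = (1 + 2/3z)/(1 − 1/3z).

Solve |R(x)|<1 on ℝ⁻.
x=-0.71: |R|=0.4259
R=−1: 1+2/3x = −1+1/3x ⇒ -1/3x=2 ⇒ x=2/(-1/3)=-6.0000
Confirm numerically:
  x=-4.886: |R|=0.85874 <1
  x=-4.621: |R|=0.81905 <1
  x=-3.319: |R|=0.57572 <1
  x=-3.181: |R|=0.54392 <1
  x=-6.261: |R|=1.02818 >1
  x=-6.199: |R|=1.02163 >1
Stable set (-6.0000, 0).

(-6.0000,0); λ=-2 ⇒ h* = (6)/2 = 3.0000.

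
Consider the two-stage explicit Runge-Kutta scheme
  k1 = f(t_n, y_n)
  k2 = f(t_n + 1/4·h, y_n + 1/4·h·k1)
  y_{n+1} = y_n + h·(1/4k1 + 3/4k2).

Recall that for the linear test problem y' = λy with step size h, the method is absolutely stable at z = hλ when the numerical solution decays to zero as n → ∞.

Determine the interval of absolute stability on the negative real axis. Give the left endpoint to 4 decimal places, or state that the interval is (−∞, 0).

Test eqn y'=λy, z=hλ:
  k1=λy_n ⇒ h·k1=z·y_n;  k2=λ(1+1/4z)y_n ⇒ h·k2=z(1+1/4z)y_n
  y_{n+1}/y_n = 1 + 1/4z + 3/4z(1+1/4z) = 1 + z + 3/16z²
  ⇒ R(z) = 1 + z + 3/16z².

Need |R(x)|<1, x<0.
x=-1.56: |R|=0.1037
R=1: x+3/16x²=0 ⇒ x=−16/3=-5.3333; min R=1−1/(4·3/16)=-0.3333>−1
Confirm numerically:
  x=-5.073: |R|=0.75237 <1
  x=-3.305: |R|=0.25693 <1
  x=-2.219: |R|=0.29576 <1
  x=-5.787: |R|=1.49226 >1
  x=-5.651: |R|=1.33659 >1
So |R|<1 on (-5.3333, 0).

z∈(-5.3333,0).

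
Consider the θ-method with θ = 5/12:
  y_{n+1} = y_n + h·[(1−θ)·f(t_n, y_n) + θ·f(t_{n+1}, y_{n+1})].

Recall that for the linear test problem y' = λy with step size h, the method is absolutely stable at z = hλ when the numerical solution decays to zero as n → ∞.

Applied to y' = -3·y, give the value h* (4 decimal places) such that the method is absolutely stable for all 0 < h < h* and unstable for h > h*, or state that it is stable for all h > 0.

Set f=λy, z=hλ:
  y_{n+1} = y_n + z·[7/12·y_n + 5/12·y_{n+1}] ⇒ (1 − 5/12z)y_{n+1} = (1 + 7/12z)y_n
  ⇒ R(z) = (1 + 7/12z)/(1 − 5/12z).

Boundary: |R(x)|=1, x<0.
x=-0.93: |R|=0.3297
R=−1: 1+7/12x = −1+5/12x ⇒ -1/6x=2 ⇒ x=2/(-1/6)=-12.0000
Confirm numerically:
  x=-9.079: |R|=0.89821 <1
  x=-5.495: |R|=0.67042 <1
  x=-5.131: |R|=0.63516 <1
  x=-12.566: |R|=1.01513 >1
  x=-12.084: |R|=1.00232 >1
Interval (-12.0000, 0).

(-12.0000,0); λ=-3 ⇒ h* = (12)/3 = 4.0000.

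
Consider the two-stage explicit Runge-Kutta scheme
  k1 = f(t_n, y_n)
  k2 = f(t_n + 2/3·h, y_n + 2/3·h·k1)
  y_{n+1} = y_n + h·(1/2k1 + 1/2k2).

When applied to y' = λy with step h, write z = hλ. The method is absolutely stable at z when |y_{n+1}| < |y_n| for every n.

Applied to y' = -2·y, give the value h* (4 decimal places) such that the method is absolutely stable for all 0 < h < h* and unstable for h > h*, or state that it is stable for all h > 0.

Set f=λy, z=hλ:
  k1=λy_n ⇒ h·k1=z·y_n;  k2=λ(1+2/3z)y_n ⇒ h·k2=z(1+2/3z)y_n
  y_{n+1}/y_n = 1 + 1/2z + 1/2z(1+2/3z) = 1 + z + 1/3z²
  Hence R(z) = 1 + z + 1/3z².

Need |R(x)|<1, x<0.
x=-1.45: |R|=0.2508
R=1: x+1/3x²=0 ⇒ x=−3=-3.0000; min R=1−1/(4·1/3)=0.2500>−1
Confirm numerically:
  x=-2.931: |R|=0.93259 <1
  x=-2.522: |R|=0.59816 <1
  x=-1.295: |R|=0.26401 <1
  x=-3.364: |R|=1.40817 >1
  x=-3.168: |R|=1.17741 >1
So |R|<1 on (-3.0000, 0).

(-3.0000,0); λ=-2 ⇒ h* = (3)/2 = 1.5000.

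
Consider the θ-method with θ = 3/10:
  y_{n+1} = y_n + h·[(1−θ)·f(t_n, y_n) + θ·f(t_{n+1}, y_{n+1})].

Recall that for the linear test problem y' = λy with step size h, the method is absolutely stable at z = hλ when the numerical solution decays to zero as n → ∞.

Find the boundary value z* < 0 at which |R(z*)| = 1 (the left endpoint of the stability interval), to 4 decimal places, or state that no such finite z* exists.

left endpoint -5.0000.

Test eqn y'=λy, z=hλ:
  y_{n+1} = y_n + z·[7/10·y_n + 3/10·y_{n+1}] ⇒ (1 − 3/10z)y_{n+1} = (1 + 7/10z)y_n
  R(z) = (1 + 7/10z)/(1 − 3/10z).

Need |R(x)|<1, x<0.
x=-0.41: |R|=0.6349
R=−1: 1+7/10x = −1+3/10x ⇒ -2/5x=2 ⇒ x=2/(-2/5)=-5.0000
Confirm numerically:
  x=-4.678: |R|=0.94641 <1
  x=-4.554: |R|=0.92460 <1
  x=-4.159: |R|=0.85034 <1
  x=-5.562: |R|=1.08424 >1
  x=-5.154: |R|=1.02419 >1
Stable set (-5.0000, 0).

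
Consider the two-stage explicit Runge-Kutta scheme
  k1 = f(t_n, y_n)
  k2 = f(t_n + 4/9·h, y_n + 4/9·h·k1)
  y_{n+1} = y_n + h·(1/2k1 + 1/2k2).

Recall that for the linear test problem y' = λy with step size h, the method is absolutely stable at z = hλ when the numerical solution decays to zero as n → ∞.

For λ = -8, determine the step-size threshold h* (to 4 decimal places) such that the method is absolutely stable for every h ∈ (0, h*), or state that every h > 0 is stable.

(-4.5000,0); λ=-8 ⇒ h* = (9/2)/8 = 0.5625.

Set f=λy, z=hλ:
  k1=λy_n ⇒ h·k1=z·y_n;  k2=λ(1+4/9z)y_n ⇒ h·k2=z(1+4/9z)y_n
  y_{n+1}/y_n = 1 + 1/2z + 1/2z(1+4/9z) = 1 + z + 2/9z²
  R(z) = 1 + z + 2/9z².

Boundary: |R(x)|=1, x<0.
x=-1.29: |R|=0.0798
R=1: x+2/9x²=0 ⇒ x=−9/2=-4.5000; min R=1−1/(4·2/9)=-0.1250>−1
Confirm numerically:
  x=-3.572: |R|=0.26337 <1
  x=-3.343: |R|=0.14048 <1
  x=-2.830: |R|=0.05024 <1
  x=-2.363: |R|=0.12216 <1
  x=-5.100: |R|=1.68000 >1
  x=-5.059: |R|=1.62844 >1
  x=-4.552: |R|=1.05260 >1
Interval (-4.5000, 0).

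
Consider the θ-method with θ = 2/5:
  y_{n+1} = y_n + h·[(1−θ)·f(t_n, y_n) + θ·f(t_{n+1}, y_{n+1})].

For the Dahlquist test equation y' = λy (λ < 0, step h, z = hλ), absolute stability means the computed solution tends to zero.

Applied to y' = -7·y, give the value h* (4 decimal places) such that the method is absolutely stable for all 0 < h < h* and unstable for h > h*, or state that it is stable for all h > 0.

(-10.0000,0); λ=-7 ⇒ h* = (10)/7 = 1.4286.

On y'=λy, z=hλ:
  y_{n+1} = y_n + z·[3/5·y_n + 2/5·y_{n+1}] ⇒ (1 − 2/5z)y_{n+1} = (1 + 3/5z)y_n
  ⇒ R(z) = (1 + 3/5z)/(1 − 2/5z).

Solve |R(x)|<1 on ℝ⁻.
x=-1.49: |R|=0.0664
R=−1: 1+3/5x = −1+2/5x ⇒ -1/5x=2 ⇒ x=2/(-1/5)=-10.0000
Confirm numerically:
  x=-9.855: |R|=0.99413 <1
  x=-7.855: |R|=0.89643 <1
  x=-6.233: |R|=0.78432 <1
  x=-5.789: |R|=0.74599 <1
  x=-10.533: |R|=1.02045 >1
  x=-10.301: |R|=1.01176 >1
  x=-10.104: |R|=1.00413 >1
Stable set (-10.0000, 0).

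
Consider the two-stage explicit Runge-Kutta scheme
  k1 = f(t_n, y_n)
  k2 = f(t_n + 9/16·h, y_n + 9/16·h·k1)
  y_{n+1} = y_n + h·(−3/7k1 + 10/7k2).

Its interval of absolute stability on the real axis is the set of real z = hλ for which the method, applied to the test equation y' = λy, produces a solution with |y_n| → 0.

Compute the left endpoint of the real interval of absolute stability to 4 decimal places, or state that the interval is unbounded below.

z* = -1.2444.

On y'=λy, z=hλ:
  k1=λy_n ⇒ h·k1=z·y_n;  k2=λ(1+9/16z)y_n ⇒ h·k2=z(1+9/16z)y_n
  y_{n+1}/y_n = 1 − 3/7z + 10/7z(1+9/16z) = 1 + z + 45/56z²
  R(z) = 1 + z + 45/56z².

Solve |R(x)|<1 on ℝ⁻.
x=-0.31: |R|=0.7672
R=1: x+45/56x²=0 ⇒ x=−56/45=-1.2444; min R=1−1/(4·45/56)=0.6889>−1
Confirm numerically:
  x=-1.150: |R|=0.91272 <1
  x=-1.010: |R|=0.80972 <1
  x=-0.716: |R|=0.69596 <1
  x=-0.620: |R|=0.68889 <1
  x=-1.705: |R|=1.63100 >1
  x=-1.610: |R|=1.47294 >1
So |R|<1 on (-1.2444, 0).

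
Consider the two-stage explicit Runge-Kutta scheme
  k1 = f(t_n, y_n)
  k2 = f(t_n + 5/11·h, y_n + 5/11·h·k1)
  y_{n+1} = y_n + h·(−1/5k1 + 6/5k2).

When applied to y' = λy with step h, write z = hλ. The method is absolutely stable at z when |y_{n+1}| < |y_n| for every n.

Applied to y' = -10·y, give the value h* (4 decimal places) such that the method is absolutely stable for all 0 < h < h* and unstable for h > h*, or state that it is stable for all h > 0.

On y'=λy, z=hλ:
  k1=λy_n ⇒ h·k1=z·y_n;  k2=λ(1+5/11z)y_n ⇒ h·k2=z(1+5/11z)y_n
  y_{n+1}/y_n = 1 − 1/5z + 6/5z(1+5/11z) = 1 + z + 6/11z²
  so R(z) = 1 + z + 6/11z².

Need |R(x)|<1, x<0.
x=-0.78: |R|=0.5519
R=1: x+6/11x²=0 ⇒ x=−11/6=-1.8333; min R=1−1/(4·6/11)=0.5417>−1
Confirm numerically:
  x=-1.343: |R|=0.64081 <1
  x=-1.265: |R|=0.60785 <1
  x=-0.826: |R|=0.54615 <1
  x=-0.755: |R|=0.55592 <1
  x=-2.198: |R|=1.43720 >1
  x=-2.146: |R|=1.36599 >1
So |R|<1 on (-1.8333, 0).

(-1.8333,0); λ=-10 ⇒ h* = (11/6)/10 = 0.1833.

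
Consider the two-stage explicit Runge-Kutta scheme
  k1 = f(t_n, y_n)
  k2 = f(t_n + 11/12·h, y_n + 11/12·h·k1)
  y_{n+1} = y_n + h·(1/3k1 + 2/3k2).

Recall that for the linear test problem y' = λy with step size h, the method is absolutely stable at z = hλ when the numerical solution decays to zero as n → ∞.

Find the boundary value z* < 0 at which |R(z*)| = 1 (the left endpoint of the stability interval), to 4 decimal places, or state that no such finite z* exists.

left endpoint -1.6364.

Set f=λy, z=hλ:
  k1=λy_n ⇒ h·k1=z·y_n;  k2=λ(1+11/12z)y_n ⇒ h·k2=z(1+11/12z)y_n
  y_{n+1}/y_n = 1 + 1/3z + 2/3z(1+11/12z) = 1 + z + 11/18z²
  so R(z) = 1 + z + 11/18z².

Solve |R(x)|<1 on ℝ⁻.
x=-1.43: |R|=0.8197
R=1: x+11/18x²=0 ⇒ x=−18/11=-1.6364; min R=1−1/(4·11/18)=0.5909>−1
Confirm numerically:
  x=-1.525: |R|=0.89622 <1
  x=-1.442: |R|=0.82872 <1
  x=-0.781: |R|=0.59175 <1
  x=-2.104: |R|=1.60128 >1
  x=-2.034: |R|=1.49426 >1
  x=-1.730: |R|=1.09899 >1
Interval (-1.6364, 0).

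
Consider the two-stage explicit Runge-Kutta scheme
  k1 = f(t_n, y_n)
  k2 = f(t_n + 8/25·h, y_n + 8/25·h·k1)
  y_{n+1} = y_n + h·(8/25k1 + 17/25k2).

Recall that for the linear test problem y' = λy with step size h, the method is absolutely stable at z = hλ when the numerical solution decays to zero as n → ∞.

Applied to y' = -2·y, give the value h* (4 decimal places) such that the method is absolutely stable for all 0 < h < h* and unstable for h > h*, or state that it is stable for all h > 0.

(-4.5956,0); λ=-2 ⇒ h* = (625/136)/2 = 2.2978.

On y'=λy, z=hλ:
  k1=λy_n ⇒ h·k1=z·y_n;  k2=λ(1+8/25z)y_n ⇒ h·k2=z(1+8/25z)y_n
  y_{n+1}/y_n = 1 + 8/25z + 17/25z(1+8/25z) = 1 + z + 136/625z²
  Hence R(z) = 1 + z + 136/625z².

Find x<0 with |R(x)|<1.
x=-1.7: |R|=0.0711
R=1: x+136/625x²=0 ⇒ x=−625/136=-4.5956; min R=1−1/(4·136/625)=-0.1489>−1
Confirm numerically:
  x=-3.790: |R|=0.33563 <1
  x=-3.519: |R|=0.17562 <1
  x=-3.426: |R|=0.12807 <1
  x=-3.278: |R|=0.06017 <1
  x=-4.701: |R|=1.10783 >1
  x=-4.693: |R|=1.09948 >1
So |R|<1 on (-4.5956, 0).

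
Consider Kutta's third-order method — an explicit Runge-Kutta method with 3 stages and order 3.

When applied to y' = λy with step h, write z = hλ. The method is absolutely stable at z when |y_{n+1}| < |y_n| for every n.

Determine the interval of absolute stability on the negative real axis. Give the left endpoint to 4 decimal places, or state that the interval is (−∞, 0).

(-2.5127, 0).

Set f=λy, z=hλ:
  order 3, 3-stage ⇒ R(z)=1+z+z^2/2+z^3/6
  (e.g. R(-0.58)=0.55568, |R|=0.55568)

Need |R(x)|<1, x<0.
x=-0.58: |R|=0.5557
|R(-2.38)|=0.7947 |R(-2.12)|=0.4608 |R(-1.33)|=0.1623
Bisect:
  x_lo=-2.9754 |R|=1.9391  x_hi=-0.2529 |R|=0.7764
  mid=-1.61417 |R|=0.01237 →hi
  mid=-2.29480 |R|=0.67585 →hi
  mid=-2.63511 |R|=1.21282 →lo
  mid=-2.46495 |R|=0.92313 →hi
  mid=-2.55003 |R|=1.06236 →lo
  mid=-2.50749 |R|=0.99138 →hi
  mid=-2.52876 |R|=1.02653 →lo
  mid=-2.51813 |R|=1.00887 →lo
  mid=-2.51281 |R|=1.00010 →lo
  mid=-2.51015 |R|=0.99574 →hi
  ...
  [-2.51281,-2.51264] ⇒ x*=-2.5127
Stable set (-2.5127, 0).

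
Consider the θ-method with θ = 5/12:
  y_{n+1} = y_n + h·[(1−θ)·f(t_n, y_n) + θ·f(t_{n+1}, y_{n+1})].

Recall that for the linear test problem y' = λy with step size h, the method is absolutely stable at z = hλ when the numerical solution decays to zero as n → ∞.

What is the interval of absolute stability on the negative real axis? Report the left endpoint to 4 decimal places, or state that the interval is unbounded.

On y'=λy, z=hλ:
  y_{n+1} = y_n + z·[7/12·y_n + 5/12·y_{n+1}] ⇒ (1 − 5/12z)y_{n+1} = (1 + 7/12z)y_n
  so R(z) = (1 + 7/12z)/(1 − 5/12z).

Boundary: |R(x)|=1, x<0.
x=-1.5: |R|=0.0769
R=−1: 1+7/12x = −1+5/12x ⇒ -1/6x=2 ⇒ x=2/(-1/6)=-12.0000
Confirm numerically:
  x=-11.835: |R|=0.99536 <1
  x=-10.135: |R|=0.94049 <1
  x=-5.902: |R|=0.70619 <1
  x=-12.429: |R|=1.01157 >1
  x=-12.227: |R|=1.00621 >1
So |R|<1 on (-12.0000, 0).

(-12.0000, 0).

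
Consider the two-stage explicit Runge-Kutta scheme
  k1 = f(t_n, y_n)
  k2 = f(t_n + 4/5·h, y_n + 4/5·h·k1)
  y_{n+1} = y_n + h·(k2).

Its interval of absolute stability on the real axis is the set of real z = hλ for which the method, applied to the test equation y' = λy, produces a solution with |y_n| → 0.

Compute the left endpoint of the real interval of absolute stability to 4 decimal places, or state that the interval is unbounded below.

z* = -1.2500.

With y'=λy (z=hλ):
  k1=λy_n ⇒ h·k1=z·y_n;  k2=λ(1+4/5z)y_n ⇒ h·k2=z(1+4/5z)y_n
  y_{n+1}/y_n = 1 + z(1+4/5z) = 1 + z + 4/5z²
  R(z) = 1 + z + 4/5z².

Need |R(x)|<1, x<0.
x=-1.72: |R|=1.6467
R=1: x+4/5x²=0 ⇒ x=−5/4=-1.2500; min R=1−1/(4·4/5)=0.6875>−1
Confirm numerically:
  x=-1.064: |R|=0.84168 <1
  x=-0.787: |R|=0.70850 <1
  x=-0.644: |R|=0.68779 <1
  x=-0.560: |R|=0.69088 <1
  x=-1.842: |R|=1.87237 >1
  x=-1.629: |R|=1.49391 >1
So |R|<1 on (-1.2500, 0).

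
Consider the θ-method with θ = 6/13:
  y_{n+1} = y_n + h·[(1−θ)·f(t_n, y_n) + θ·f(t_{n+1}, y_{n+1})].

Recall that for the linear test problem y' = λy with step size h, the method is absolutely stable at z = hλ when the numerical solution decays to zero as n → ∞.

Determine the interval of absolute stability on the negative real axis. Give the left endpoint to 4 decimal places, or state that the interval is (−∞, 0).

z∈(-26.0000,0).

On y'=λy, z=hλ:
  y_{n+1} = y_n + z·[7/13·y_n + 6/13·y_{n+1}] ⇒ (1 − 6/13z)y_{n+1} = (1 + 7/13z)y_n
  Hence R(z) = (1 + 7/13z)/(1 − 6/13z).

Find x<0 with |R(x)|<1.
x=-1.73: |R|=0.0381
R=−1: 1+7/13x = −1+6/13x ⇒ -1/13x=2 ⇒ x=2/(-1/13)=-26.0000
Confirm numerically:
  x=-23.177: |R|=0.98144 <1
  x=-22.169: |R|=0.97376 <1
  x=-12.323: |R|=0.84268 <1
  x=-26.434: |R|=1.00253 >1
  x=-26.275: |R|=1.00161 >1
  x=-26.068: |R|=1.00040 >1
Interval (-26.0000, 0).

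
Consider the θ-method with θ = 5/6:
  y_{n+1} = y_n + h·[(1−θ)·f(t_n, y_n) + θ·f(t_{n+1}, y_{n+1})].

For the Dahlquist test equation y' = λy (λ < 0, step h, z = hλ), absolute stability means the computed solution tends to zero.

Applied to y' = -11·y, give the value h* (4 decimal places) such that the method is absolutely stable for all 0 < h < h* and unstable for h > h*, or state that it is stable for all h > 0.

interval (−∞, 0). Any h>0 works for λ=-11.

On y'=λy, z=hλ:
  y_{n+1} = y_n + z·[1/6·y_n + 5/6·y_{n+1}] ⇒ (1 − 5/6z)y_{n+1} = (1 + 1/6z)y_n
  ⇒ R(z) = (1 + 1/6z)/(1 − 5/6z).

Need |R(x)|<1, x<0.
x=-1.36: |R|=0.3625
x=-2: |R|=0.2500
x=-10: |R|=0.0714
x=-100: |R|=0.1858
θ=5/6≥1/2 ⇒ |1+1/6x|<|1−5/6x| ∀x<0 ⇒ interval (−∞,0).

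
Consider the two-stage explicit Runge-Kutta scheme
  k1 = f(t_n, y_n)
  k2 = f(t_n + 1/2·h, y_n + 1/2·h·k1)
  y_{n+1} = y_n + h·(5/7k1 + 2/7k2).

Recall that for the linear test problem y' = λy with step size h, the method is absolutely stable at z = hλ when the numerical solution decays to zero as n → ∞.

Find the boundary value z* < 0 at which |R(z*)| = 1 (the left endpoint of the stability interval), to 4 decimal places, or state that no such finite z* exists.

left endpoint -7.0000.

Test eqn y'=λy, z=hλ:
  k1=λy_n ⇒ h·k1=z·y_n;  k2=λ(1+1/2z)y_n ⇒ h·k2=z(1+1/2z)y_n
  y_{n+1}/y_n = 1 + 5/7z + 2/7z(1+1/2z) = 1 + z + 1/7z²
  R(z) = 1 + z + 1/7z².

Boundary: |R(x)|=1, x<0.
x=-0.42: |R|=0.6052
R=1: x+1/7x²=0 ⇒ x=−7=-7.0000; min R=1−1/(4·1/7)=-0.7500>−1
Confirm numerically:
  x=-6.224: |R|=0.31003 <1
  x=-5.466: |R|=0.19783 <1
  x=-5.370: |R|=0.25044 <1
  x=-7.372: |R|=1.39177 >1
  x=-7.365: |R|=1.38403 >1
So |R|<1 on (-7.0000, 0).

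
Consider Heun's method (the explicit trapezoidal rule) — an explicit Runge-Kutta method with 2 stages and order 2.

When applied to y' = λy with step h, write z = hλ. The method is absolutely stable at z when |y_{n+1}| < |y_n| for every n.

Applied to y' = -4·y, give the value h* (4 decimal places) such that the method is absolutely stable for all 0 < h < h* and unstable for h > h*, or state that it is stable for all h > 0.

(-2.0000,0); λ=-4 ⇒ h* = 0.5000.

Set f=λy, z=hλ:
  order 2, 2-stage ⇒ R(z)=1+z+z^2/2
  (e.g. R(-0.91)=0.50405, |R|=0.50405)

Find x<0 with |R(x)|<1.
x=-0.91: |R|=0.5041
|R(-2.39)|=1.4661 |R(-1.81)|=0.8281 |R(-0.75)|=0.5312
Bisect:
  x_lo=-2.7184 |R|=1.9765  x_hi=-0.3774 |R|=0.6938
  mid=-1.54792 |R|=0.65011 →hi
  mid=-2.13317 |R|=1.14203 →lo
  mid=-1.84055 |R|=0.85326 →hi
  mid=-1.98686 |R|=0.98694 →hi
  mid=-2.06001 |R|=1.06181 →lo
  mid=-2.02343 |R|=1.02371 →lo
  mid=-2.00515 |R|=1.00516 →lo
  ...
  [-2.00000,-1.99986] ⇒ x*=-2.0000
So |R|<1 on (-2.0000, 0).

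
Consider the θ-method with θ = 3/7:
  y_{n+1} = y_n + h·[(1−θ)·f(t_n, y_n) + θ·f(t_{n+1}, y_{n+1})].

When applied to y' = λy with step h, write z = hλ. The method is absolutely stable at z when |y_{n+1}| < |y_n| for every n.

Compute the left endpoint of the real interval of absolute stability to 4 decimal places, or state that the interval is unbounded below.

z* = -14.0000.

Set f=λy, z=hλ:
  y_{n+1} = y_n + z·[4/7·y_n + 3/7·y_{n+1}] ⇒ (1 − 3/7z)y_{n+1} = (1 + 4/7z)y_n
  Hence R(z) = (1 + 4/7z)/(1 − 3/7z).

Find x<0 with |R(x)|<1.
x=-0.79: |R|=0.4098
R=−1: 1+4/7x = −1+3/7x ⇒ -1/7x=2 ⇒ x=2/(-1/7)=-14.0000
Confirm numerically:
  x=-13.398: |R|=0.98724 <1
  x=-12.492: |R|=0.96609 <1
  x=-10.261: |R|=0.90104 <1
  x=-8.962: |R|=0.85133 <1
  x=-14.548: |R|=1.01082 >1
  x=-14.487: |R|=1.00965 >1
So |R|<1 on (-14.0000, 0).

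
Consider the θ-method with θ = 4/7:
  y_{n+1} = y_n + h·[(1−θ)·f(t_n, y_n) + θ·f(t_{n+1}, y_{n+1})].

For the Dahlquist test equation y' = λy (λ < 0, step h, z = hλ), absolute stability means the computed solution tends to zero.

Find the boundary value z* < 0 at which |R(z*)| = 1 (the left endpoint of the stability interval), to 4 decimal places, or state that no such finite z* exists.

unbounded; (−∞, 0).

Test eqn y'=λy, z=hλ:
  y_{n+1} = y_n + z·[3/7·y_n + 4/7·y_{n+1}] ⇒ (1 − 4/7z)y_{n+1} = (1 + 3/7z)y_n
  so R(z) = (1 + 3/7z)/(1 − 4/7z).

Boundary: |R(x)|=1, x<0.
x=-1.5: |R|=0.1923
x=-2: |R|=0.0667
x=-10: |R|=0.4894
x=-100: |R|=0.7199
θ=4/7≥1/2 ⇒ |1+3/7x|<|1−4/7x| ∀x<0 ⇒ stable on all of ℝ⁻.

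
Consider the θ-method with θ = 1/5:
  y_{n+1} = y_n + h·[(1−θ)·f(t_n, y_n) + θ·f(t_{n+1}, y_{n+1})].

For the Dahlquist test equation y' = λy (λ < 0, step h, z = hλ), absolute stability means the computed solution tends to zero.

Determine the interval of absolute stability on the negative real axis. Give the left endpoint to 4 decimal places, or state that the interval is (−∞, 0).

On y'=λy, z=hλ:
  y_{n+1} = y_n + z·[4/5·y_n + 1/5·y_{n+1}] ⇒ (1 − 1/5z)y_{n+1} = (1 + 4/5z)y_n
  ⇒ R(z) = (1 + 4/5z)/(1 − 1/5z).

Find x<0 with |R(x)|<1.
x=-1.64: |R|=0.2349
R=−1: 1+4/5x = −1+1/5x ⇒ -3/5x=2 ⇒ x=2/(-3/5)=-3.3333
Confirm numerically:
  x=-2.345: |R|=0.59632 <1
  x=-1.788: |R|=0.31703 <1
  x=-1.733: |R|=0.28694 <1
  x=-3.886: |R|=1.18659 >1
  x=-3.526: |R|=1.06779 >1
  x=-3.453: |R|=1.04247 >1
So |R|<1 on (-3.3333, 0).

(-3.3333, 0).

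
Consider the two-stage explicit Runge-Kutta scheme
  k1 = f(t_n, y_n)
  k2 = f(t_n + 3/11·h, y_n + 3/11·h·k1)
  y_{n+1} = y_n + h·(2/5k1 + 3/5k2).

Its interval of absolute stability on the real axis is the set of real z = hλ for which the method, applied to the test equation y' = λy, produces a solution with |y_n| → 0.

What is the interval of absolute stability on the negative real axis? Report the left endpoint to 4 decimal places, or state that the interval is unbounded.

With y'=λy (z=hλ):
  k1=λy_n ⇒ h·k1=z·y_n;  k2=λ(1+3/11z)y_n ⇒ h·k2=z(1+3/11z)y_n
  y_{n+1}/y_n = 1 + 2/5z + 3/5z(1+3/11z) = 1 + z + 9/55z²
  R(z) = 1 + z + 9/55z².

Find x<0 with |R(x)|<1.
x=-1.01: |R|=0.1569
R=1: x+9/55x²=0 ⇒ x=−55/9=-6.1111; min R=1−1/(4·9/55)=-0.5278>−1
Confirm numerically:
  x=-6.073: |R|=0.96213 <1
  x=-5.463: |R|=0.42062 <1
  x=-3.942: |R|=0.39919 <1
  x=-6.661: |R|=1.59937 >1
  x=-6.587: |R|=1.51295 >1
  x=-6.417: |R|=1.32120 >1
So |R|<1 on (-6.1111, 0).

(-6.1111, 0).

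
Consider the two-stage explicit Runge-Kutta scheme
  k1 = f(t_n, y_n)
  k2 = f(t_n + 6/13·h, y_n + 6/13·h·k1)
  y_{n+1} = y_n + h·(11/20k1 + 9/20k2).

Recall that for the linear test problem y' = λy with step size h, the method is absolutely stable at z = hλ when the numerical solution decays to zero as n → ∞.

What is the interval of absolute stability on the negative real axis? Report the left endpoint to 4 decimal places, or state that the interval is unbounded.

Test eqn y'=λy, z=hλ:
  k1=λy_n ⇒ h·k1=z·y_n;  k2=λ(1+6/13z)y_n ⇒ h·k2=z(1+6/13z)y_n
  y_{n+1}/y_n = 1 + 11/20z + 9/20z(1+6/13z) = 1 + z + 27/130z²
  R(z) = 1 + z + 27/130z².

Boundary: |R(x)|=1, x<0.
x=-1.12: |R|=0.1405
R=1: x+27/130x²=0 ⇒ x=−130/27=-4.8148; min R=1−1/(4·27/130)=-0.2037>−1
Confirm numerically:
  x=-3.274: |R|=0.04773 <1
  x=-2.942: |R|=0.14435 <1
  x=-2.845: |R|=0.16393 <1
  x=-5.361: |R|=1.60814 >1
  x=-4.973: |R|=1.16338 >1
  x=-4.881: |R|=1.06709 >1
So |R|<1 on (-4.8148, 0).

z∈(-4.8148,0).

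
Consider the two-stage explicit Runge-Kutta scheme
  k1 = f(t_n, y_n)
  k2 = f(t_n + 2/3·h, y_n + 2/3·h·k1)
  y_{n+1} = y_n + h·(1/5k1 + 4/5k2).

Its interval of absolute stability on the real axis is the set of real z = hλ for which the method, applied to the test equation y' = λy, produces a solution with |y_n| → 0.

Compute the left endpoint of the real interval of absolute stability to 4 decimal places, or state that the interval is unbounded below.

With y'=λy (z=hλ):
  k1=λy_n ⇒ h·k1=z·y_n;  k2=λ(1+2/3z)y_n ⇒ h·k2=z(1+2/3z)y_n
  y_{n+1}/y_n = 1 + 1/5z + 4/5z(1+2/3z) = 1 + z + 8/15z²
  ⇒ R(z) = 1 + z + 8/15z².

Need |R(x)|<1, x<0.
x=-1.02: |R|=0.5349
R=1: x+8/15x²=0 ⇒ x=−15/8=-1.8750; min R=1−1/(4·8/15)=0.5312>−1
Confirm numerically:
  x=-1.838: |R|=0.96373 <1
  x=-1.518: |R|=0.71097 <1
  x=-1.167: |R|=0.55934 <1
  x=-1.045: |R|=0.53741 <1
  x=-2.392: |R|=1.65955 >1
  x=-2.019: |R|=1.15506 >1
So |R|<1 on (-1.8750, 0).

z* = -1.8750.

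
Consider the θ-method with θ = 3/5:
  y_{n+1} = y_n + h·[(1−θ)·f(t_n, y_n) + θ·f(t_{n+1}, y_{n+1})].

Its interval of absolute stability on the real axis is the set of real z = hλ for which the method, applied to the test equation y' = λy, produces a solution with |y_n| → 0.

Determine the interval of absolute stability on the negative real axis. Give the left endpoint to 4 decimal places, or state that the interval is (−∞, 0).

With y'=λy (z=hλ):
  y_{n+1} = y_n + z·[2/5·y_n + 3/5·y_{n+1}] ⇒ (1 − 3/5z)y_{n+1} = (1 + 2/5z)y_n
  ⇒ R(z) = (1 + 2/5z)/(1 − 3/5z).

Boundary: |R(x)|=1, x<0.
x=-0.54: |R|=0.5921
x=-2: |R|=0.0909
x=-10: |R|=0.4286
x=-100: |R|=0.6393
θ=3/5≥1/2 ⇒ |1+2/5x|<|1−3/5x| ∀x<0 ⇒ interval (−∞,0).

unbounded; (−∞, 0).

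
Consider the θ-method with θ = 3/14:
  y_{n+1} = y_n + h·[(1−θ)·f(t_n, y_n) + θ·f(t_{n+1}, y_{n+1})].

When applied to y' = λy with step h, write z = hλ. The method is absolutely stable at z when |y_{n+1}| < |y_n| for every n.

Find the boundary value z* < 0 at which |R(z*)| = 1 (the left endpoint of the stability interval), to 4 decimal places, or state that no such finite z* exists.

left endpoint -3.5000.

With y'=λy (z=hλ):
  y_{n+1} = y_n + z·[11/14·y_n + 3/14·y_{n+1}] ⇒ (1 − 3/14z)y_{n+1} = (1 + 11/14z)y_n
  Hence R(z) = (1 + 11/14z)/(1 − 3/14z).

Need |R(x)|<1, x<0.
x=-1.53: |R|=0.1522
R=−1: 1+11/14x = −1+3/14x ⇒ -4/7x=2 ⇒ x=2/(-4/7)=-3.5000
Confirm numerically:
  x=-2.279: |R|=0.53122 <1
  x=-2.156: |R|=0.47469 <1
  x=-1.557: |R|=0.16748 <1
  x=-1.499: |R|=0.13456 <1
  x=-3.878: |R|=1.11797 >1
  x=-3.744: |R|=1.07736 >1
  x=-3.649: |R|=1.04778 >1
Stable set (-3.5000, 0).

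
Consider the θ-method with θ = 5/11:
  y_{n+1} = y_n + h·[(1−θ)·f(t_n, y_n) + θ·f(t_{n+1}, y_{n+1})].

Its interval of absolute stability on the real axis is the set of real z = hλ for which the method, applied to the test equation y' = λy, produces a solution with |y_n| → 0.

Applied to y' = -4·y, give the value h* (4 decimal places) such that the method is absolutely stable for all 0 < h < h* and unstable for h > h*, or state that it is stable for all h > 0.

Set f=λy, z=hλ:
  y_{n+1} = y_n + z·[6/11·y_n + 5/11·y_{n+1}] ⇒ (1 − 5/11z)y_{n+1} = (1 + 6/11z)y_n
  ⇒ R(z) = (1 + 6/11z)/(1 − 5/11z).

Solve |R(x)|<1 on ℝ⁻.
x=-0.32: |R|=0.7206
R=−1: 1+6/11x = −1+5/11x ⇒ -1/11x=2 ⇒ x=2/(-1/11)=-22.0000
Confirm numerically:
  x=-19.277: |R|=0.97464 <1
  x=-16.807: |R|=0.94536 <1
  x=-11.067: |R|=0.83519 <1
  x=-10.152: |R|=0.80816 <1
  x=-22.418: |R|=1.00340 >1
  x=-22.262: |R|=1.00214 >1
Stable set (-22.0000, 0).

(-22.0000,0); λ=-4 ⇒ h* = (22)/4 = 5.5000.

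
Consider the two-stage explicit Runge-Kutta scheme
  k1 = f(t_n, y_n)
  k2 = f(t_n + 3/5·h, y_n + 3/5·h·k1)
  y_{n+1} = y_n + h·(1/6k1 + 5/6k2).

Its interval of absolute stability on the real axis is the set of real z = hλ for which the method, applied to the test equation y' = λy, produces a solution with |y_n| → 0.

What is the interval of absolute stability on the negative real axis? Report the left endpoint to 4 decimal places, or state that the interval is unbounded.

Set f=λy, z=hλ:
  k1=λy_n ⇒ h·k1=z·y_n;  k2=λ(1+3/5z)y_n ⇒ h·k2=z(1+3/5z)y_n
  y_{n+1}/y_n = 1 + 1/6z + 5/6z(1+3/5z) = 1 + z + 1/2z²
  R(z) = 1 + z + 1/2z².

Solve |R(x)|<1 on ℝ⁻.
x=-1.6: |R|=0.6800
R=1: x+1/2x²=0 ⇒ x=−2=-2.0000; min R=1−1/(4·1/2)=0.5000>−1
Confirm numerically:
  x=-1.767: |R|=0.79414 <1
  x=-1.308: |R|=0.54743 <1
  x=-0.893: |R|=0.50572 <1
  x=-2.491: |R|=1.61154 >1
  x=-2.212: |R|=1.23447 >1
So |R|<1 on (-2.0000, 0).

(-2.0000, 0).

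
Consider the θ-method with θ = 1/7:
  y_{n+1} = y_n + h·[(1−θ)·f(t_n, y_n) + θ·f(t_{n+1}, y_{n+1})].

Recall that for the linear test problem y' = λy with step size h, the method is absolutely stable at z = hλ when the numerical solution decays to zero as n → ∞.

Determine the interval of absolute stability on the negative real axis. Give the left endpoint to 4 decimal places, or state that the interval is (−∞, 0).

z∈(-2.8000,0).

On y'=λy, z=hλ:
  y_{n+1} = y_n + z·[6/7·y_n + 1/7·y_{n+1}] ⇒ (1 − 1/7z)y_{n+1} = (1 + 6/7z)y_n
  Hence R(z) = (1 + 6/7z)/(1 − 1/7z).

Boundary: |R(x)|=1, x<0.
x=-1.26: |R|=0.0678
R=−1: 1+6/7x = −1+1/7x ⇒ -5/7x=2 ⇒ x=2/(-5/7)=-2.8000
Confirm numerically:
  x=-2.632: |R|=0.91279 <1
  x=-2.527: |R|=0.85672 <1
  x=-1.680: |R|=0.35484 <1
  x=-3.300: |R|=1.24272 >1
  x=-3.179: |R|=1.18617 >1
  x=-2.824: |R|=1.01221 >1
Interval (-2.8000, 0).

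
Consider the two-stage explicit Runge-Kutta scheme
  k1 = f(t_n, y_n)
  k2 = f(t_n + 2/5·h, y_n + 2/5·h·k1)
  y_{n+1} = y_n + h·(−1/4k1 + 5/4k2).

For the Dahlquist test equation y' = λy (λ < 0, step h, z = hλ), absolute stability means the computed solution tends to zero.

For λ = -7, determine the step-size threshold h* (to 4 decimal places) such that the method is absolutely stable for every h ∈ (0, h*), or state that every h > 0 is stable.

(-2.0000,0); λ=-7 ⇒ h* = (2)/7 = 0.2857.

With y'=λy (z=hλ):
  k1=λy_n ⇒ h·k1=z·y_n;  k2=λ(1+2/5z)y_n ⇒ h·k2=z(1+2/5z)y_n
  y_{n+1}/y_n = 1 − 1/4z + 5/4z(1+2/5z) = 1 + z + 1/2z²
  so R(z) = 1 + z + 1/2z².

Find x<0 with |R(x)|<1.
x=-1.75: |R|=0.7812
R=1: x+1/2x²=0 ⇒ x=−2=-2.0000; min R=1−1/(4·1/2)=0.5000>−1
Confirm numerically:
  x=-1.525: |R|=0.63781 <1
  x=-1.515: |R|=0.63261 <1
  x=-0.852: |R|=0.51095 <1
  x=-2.371: |R|=1.43982 >1
  x=-2.208: |R|=1.22963 >1
Interval (-2.0000, 0).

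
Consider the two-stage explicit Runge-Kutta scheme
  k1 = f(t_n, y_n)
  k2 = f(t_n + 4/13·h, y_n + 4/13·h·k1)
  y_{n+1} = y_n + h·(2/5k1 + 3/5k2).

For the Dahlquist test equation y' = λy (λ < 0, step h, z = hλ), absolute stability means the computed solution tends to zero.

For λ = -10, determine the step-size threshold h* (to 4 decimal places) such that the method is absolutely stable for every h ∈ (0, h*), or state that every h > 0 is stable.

Test eqn y'=λy, z=hλ:
  k1=λy_n ⇒ h·k1=z·y_n;  k2=λ(1+4/13z)y_n ⇒ h·k2=z(1+4/13z)y_n
  y_{n+1}/y_n = 1 + 2/5z + 3/5z(1+4/13z) = 1 + z + 12/65z²
  Hence R(z) = 1 + z + 12/65z².

Find x<0 with |R(x)|<1.
x=-1.61: |R|=0.1315
R=1: x+12/65x²=0 ⇒ x=−65/12=-5.4167; min R=1−1/(4·12/65)=-0.3542>−1
Confirm numerically:
  x=-3.671: |R|=0.18308 <1
  x=-2.820: |R|=0.35186 <1
  x=-2.566: |R|=0.35043 <1
  x=-5.754: |R|=1.35834 >1
  x=-5.553: |R|=1.13976 >1
So |R|<1 on (-5.4167, 0).

(-5.4167,0); λ=-10 ⇒ h* = (65/12)/10 = 0.5417.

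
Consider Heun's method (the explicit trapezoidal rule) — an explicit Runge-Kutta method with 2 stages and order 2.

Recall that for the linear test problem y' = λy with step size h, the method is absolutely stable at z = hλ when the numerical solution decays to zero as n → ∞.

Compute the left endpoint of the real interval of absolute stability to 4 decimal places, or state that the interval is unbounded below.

Set f=λy, z=hλ:
  order 2, 2-stage ⇒ R(z)=1+z+z^2/2
  (e.g. R(-0.74)=0.53380, |R|=0.53380)

Solve |R(x)|<1 on ℝ⁻.
x=-0.74: |R|=0.5338
|R(-2.01)|=1.0100 |R(-1.29)|=0.5421 |R(-1.14)|=0.5098
Bisect:
  x_lo=-2.8114 |R|=2.1405  x_hi=-0.1121 |R|=0.8942
  mid=-1.46175 |R|=0.60661 →hi
  mid=-2.13656 |R|=1.14589 →lo
  mid=-1.79916 |R|=0.81933 →hi
  mid=-1.96786 |R|=0.96838 →hi
  mid=-2.05221 |R|=1.05358 →lo
  mid=-2.01004 |R|=1.01009 →lo
  mid=-1.98895 |R|=0.98901 →hi
  ...
  [-2.00015,-1.99999] ⇒ x*=-2.0000
So |R|<1 on (-2.0000, 0).

left endpoint -2.0000.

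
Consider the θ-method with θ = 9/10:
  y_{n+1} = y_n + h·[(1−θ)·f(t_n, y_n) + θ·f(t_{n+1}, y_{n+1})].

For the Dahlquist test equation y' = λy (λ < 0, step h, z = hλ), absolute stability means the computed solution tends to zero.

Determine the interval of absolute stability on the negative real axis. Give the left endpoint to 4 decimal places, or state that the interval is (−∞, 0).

On y'=λy, z=hλ:
  y_{n+1} = y_n + z·[1/10·y_n + 9/10·y_{n+1}] ⇒ (1 − 9/10z)y_{n+1} = (1 + 1/10z)y_n
  ⇒ R(z) = (1 + 1/10z)/(1 − 9/10z).

Need |R(x)|<1, x<0.
x=-1.14: |R|=0.4373
x=-2: |R|=0.2857
x=-10: |R|=0.0000
x=-100: |R|=0.0989
θ=9/10≥1/2 ⇒ |1+1/10x|<|1−9/10x| ∀x<0 ⇒ stable on all of ℝ⁻.

unbounded; (−∞, 0).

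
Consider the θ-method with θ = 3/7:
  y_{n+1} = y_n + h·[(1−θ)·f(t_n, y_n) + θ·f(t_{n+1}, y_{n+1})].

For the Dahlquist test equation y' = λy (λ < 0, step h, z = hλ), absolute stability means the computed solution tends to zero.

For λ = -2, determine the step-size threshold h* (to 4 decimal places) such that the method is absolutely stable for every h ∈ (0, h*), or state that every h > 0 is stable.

(-14.0000,0); λ=-2 ⇒ h* = (14)/2 = 7.0000.

Test eqn y'=λy, z=hλ:
  y_{n+1} = y_n + z·[4/7·y_n + 3/7·y_{n+1}] ⇒ (1 − 3/7z)y_{n+1} = (1 + 4/7z)y_n
  so R(z) = (1 + 4/7z)/(1 − 3/7z).

Solve |R(x)|<1 on ℝ⁻.
x=-0.78: |R|=0.4154
R=−1: 1+4/7x = −1+3/7x ⇒ -1/7x=2 ⇒ x=2/(-1/7)=-14.0000
Confirm numerically:
  x=-12.294: |R|=0.96112 <1
  x=-12.077: |R|=0.95552 <1
  x=-9.592: |R|=0.87679 <1
  x=-9.493: |R|=0.87297 <1
  x=-14.367: |R|=1.00733 >1
  x=-14.289: |R|=1.00580 >1
  x=-14.103: |R|=1.00209 >1
Interval (-14.0000, 0).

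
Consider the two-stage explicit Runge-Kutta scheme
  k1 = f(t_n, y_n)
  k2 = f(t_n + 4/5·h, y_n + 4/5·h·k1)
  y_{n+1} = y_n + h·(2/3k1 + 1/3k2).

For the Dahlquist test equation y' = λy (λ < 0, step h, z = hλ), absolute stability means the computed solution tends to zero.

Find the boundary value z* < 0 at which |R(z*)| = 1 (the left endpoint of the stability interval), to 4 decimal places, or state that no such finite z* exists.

left endpoint -3.7500.

On y'=λy, z=hλ:
  k1=λy_n ⇒ h·k1=z·y_n;  k2=λ(1+4/5z)y_n ⇒ h·k2=z(1+4/5z)y_n
  y_{n+1}/y_n = 1 + 2/3z + 1/3z(1+4/5z) = 1 + z + 4/15z²
  so R(z) = 1 + z + 4/15z².

Boundary: |R(x)|=1, x<0.
x=-0.92: |R|=0.3057
R=1: x+4/15x²=0 ⇒ x=−15/4=-3.7500; min R=1−1/(4·4/15)=0.0625>−1
Confirm numerically:
  x=-3.087: |R|=0.45422 <1
  x=-2.019: |R|=0.06803 <1
  x=-1.951: |R|=0.06404 <1
  x=-1.692: |R|=0.07143 <1
  x=-4.347: |R|=1.69204 >1
  x=-4.095: |R|=1.37674 >1
  x=-3.770: |R|=1.02011 >1
Interval (-3.7500, 0).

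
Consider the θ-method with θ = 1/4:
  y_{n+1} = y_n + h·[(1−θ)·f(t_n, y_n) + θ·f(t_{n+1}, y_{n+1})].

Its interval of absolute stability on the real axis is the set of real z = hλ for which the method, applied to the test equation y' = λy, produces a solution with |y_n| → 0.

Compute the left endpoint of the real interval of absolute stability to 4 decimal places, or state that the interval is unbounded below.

On y'=λy, z=hλ:
  y_{n+1} = y_n + z·[3/4·y_n + 1/4·y_{n+1}] ⇒ (1 − 1/4z)y_{n+1} = (1 + 3/4z)y_n
  R(z) = (1 + 3/4z)/(1 − 1/4z).

Find x<0 with |R(x)|<1.
x=-0.47: |R|=0.5794
R=−1: 1+3/4x = −1+1/4x ⇒ -1/2x=2 ⇒ x=2/(-1/2)=-4.0000
Confirm numerically:
  x=-2.883: |R|=0.67543 <1
  x=-2.386: |R|=0.49452 <1
  x=-2.275: |R|=0.45020 <1
  x=-4.353: |R|=1.08452 >1
  x=-4.257: |R|=1.06225 >1
  x=-4.169: |R|=1.04138 >1
Stable set (-4.0000, 0).

z* = -4.0000.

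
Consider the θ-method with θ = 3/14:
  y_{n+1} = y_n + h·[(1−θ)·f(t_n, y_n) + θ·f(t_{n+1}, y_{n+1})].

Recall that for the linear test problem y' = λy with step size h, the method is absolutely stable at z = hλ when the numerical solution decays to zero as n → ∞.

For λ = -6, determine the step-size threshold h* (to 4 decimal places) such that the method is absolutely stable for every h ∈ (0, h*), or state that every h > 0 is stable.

Test eqn y'=λy, z=hλ:
  y_{n+1} = y_n + z·[11/14·y_n + 3/14·y_{n+1}] ⇒ (1 − 3/14z)y_{n+1} = (1 + 11/14z)y_n
  ⇒ R(z) = (1 + 11/14z)/(1 − 3/14z).

Need |R(x)|<1, x<0.
x=-1.5: |R|=0.1351
R=−1: 1+11/14x = −1+3/14x ⇒ -4/7x=2 ⇒ x=2/(-4/7)=-3.5000
Confirm numerically:
  x=-3.292: |R|=0.93031 <1
  x=-2.788: |R|=0.74530 <1
  x=-2.428: |R|=0.59707 <1
  x=-4.068: |R|=1.17341 >1
  x=-3.995: |R|=1.15240 >1
So |R|<1 on (-3.5000, 0).

(-3.5000,0); λ=-6 ⇒ h* = (7/2)/6 = 0.5833.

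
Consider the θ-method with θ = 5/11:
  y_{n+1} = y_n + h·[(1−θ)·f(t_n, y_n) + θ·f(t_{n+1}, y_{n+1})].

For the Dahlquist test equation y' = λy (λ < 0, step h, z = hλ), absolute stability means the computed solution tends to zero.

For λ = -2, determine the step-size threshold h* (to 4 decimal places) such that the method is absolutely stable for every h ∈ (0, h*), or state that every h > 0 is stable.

On y'=λy, z=hλ:
  y_{n+1} = y_n + z·[6/11·y_n + 5/11·y_{n+1}] ⇒ (1 − 5/11z)y_{n+1} = (1 + 6/11z)y_n
  R(z) = (1 + 6/11z)/(1 − 5/11z).

Boundary: |R(x)|=1, x<0.
x=-0.82: |R|=0.4026
R=−1: 1+6/11x = −1+5/11x ⇒ -1/11x=2 ⇒ x=2/(-1/11)=-22.0000
Confirm numerically:
  x=-20.104: |R|=0.98300 <1
  x=-18.158: |R|=0.96226 <1
  x=-15.157: |R|=0.92115 <1
  x=-22.548: |R|=1.00443 >1
  x=-22.522: |R|=1.00422 >1
  x=-22.221: |R|=1.00181 >1
Stable set (-22.0000, 0).

(-22.0000,0); λ=-2 ⇒ h* = (22)/2 = 11.0000.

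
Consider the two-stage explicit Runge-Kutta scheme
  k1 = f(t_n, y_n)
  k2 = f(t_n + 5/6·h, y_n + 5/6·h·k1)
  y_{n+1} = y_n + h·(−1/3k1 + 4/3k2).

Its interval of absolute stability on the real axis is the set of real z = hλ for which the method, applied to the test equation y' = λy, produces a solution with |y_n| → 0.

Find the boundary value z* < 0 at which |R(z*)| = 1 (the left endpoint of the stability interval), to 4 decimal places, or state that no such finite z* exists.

left endpoint -0.9000.

Set f=λy, z=hλ:
  k1=λy_n ⇒ h·k1=z·y_n;  k2=λ(1+5/6z)y_n ⇒ h·k2=z(1+5/6z)y_n
  y_{n+1}/y_n = 1 − 1/3z + 4/3z(1+5/6z) = 1 + z + 10/9z²
  R(z) = 1 + z + 10/9z².

Boundary: |R(x)|=1, x<0.
x=-0.77: |R|=0.8888
R=1: x+10/9x²=0 ⇒ x=−9/10=-0.9000; min R=1−1/(4·10/9)=0.7750>−1
Confirm numerically:
  x=-0.843: |R|=0.94661 <1
  x=-0.735: |R|=0.86525 <1
  x=-0.577: |R|=0.79292 <1
  x=-1.498: |R|=1.99534 >1
  x=-1.361: |R|=1.69713 >1
  x=-1.238: |R|=1.46494 >1
Interval (-0.9000, 0).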